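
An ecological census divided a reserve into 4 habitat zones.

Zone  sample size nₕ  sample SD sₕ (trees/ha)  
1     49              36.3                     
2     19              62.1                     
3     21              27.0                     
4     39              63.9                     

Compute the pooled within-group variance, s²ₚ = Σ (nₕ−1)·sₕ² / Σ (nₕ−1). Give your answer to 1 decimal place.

2438.8

Degrees of freedom: 48 + 18 + 20 + 38 = 124.
Σ(nₕ−1)sₕ² = 48·1317.69 + 18·3856.41 + 20·729 + 38·4083.21 = 302406.48.
s²ₚ = 302406.48 / 124 = 2438.762... → 2438.8.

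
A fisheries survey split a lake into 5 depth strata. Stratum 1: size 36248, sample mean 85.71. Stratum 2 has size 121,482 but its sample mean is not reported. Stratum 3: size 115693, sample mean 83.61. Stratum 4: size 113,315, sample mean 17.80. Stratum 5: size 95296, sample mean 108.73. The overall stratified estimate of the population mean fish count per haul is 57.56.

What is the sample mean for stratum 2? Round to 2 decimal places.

21.30

Σ Nₕx̄ₕ = N·μ, so 121482·x̄_2 = 482034·57.56 − (36248·85.71 + 115693·83.61 + 113315·17.80 + 95296·108.73).
= 27745877.04 − 25158448.89 = 2587428.15.
x̄_2 = 2587428.15 / 121482 = 21.2989... → 21.30.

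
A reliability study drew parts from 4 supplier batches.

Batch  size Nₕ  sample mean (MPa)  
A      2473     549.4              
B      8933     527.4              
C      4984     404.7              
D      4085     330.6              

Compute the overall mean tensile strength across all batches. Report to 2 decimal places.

N = 2473 + 8933 + 4984 + 4085 = 20475.
Overall mean = Σ (Nₕ/N)·x̄ₕ — weight by population share, not a simple average.
Σ Nₕx̄ₕ = 2473·549.4 + 8933·527.4 + 4984·404.7 + 4085·330.6 = 1358666.2 + 4711264.2 + 2017024.8 + 1350501 = 9437456.2.
Divide by N: 9437456.2 / 20475 = 460.9258... → 460.93.

460.93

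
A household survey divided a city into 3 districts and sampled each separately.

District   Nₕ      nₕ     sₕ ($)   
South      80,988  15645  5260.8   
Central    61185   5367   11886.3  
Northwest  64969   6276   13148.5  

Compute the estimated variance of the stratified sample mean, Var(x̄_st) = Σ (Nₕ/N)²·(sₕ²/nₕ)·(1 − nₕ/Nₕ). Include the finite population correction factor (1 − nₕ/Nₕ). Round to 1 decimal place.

4761.6

N = 207142; Wₕ = Nₕ/N.
district South: (80988/207142)²·5260.8²/15645·(1 − 15645/80988) = 218.1782
district Central: (61185/207142)²·11886.3²/5367·(1 − 5367/61185) = 2095.2926
district Northwest: (64969/207142)²·13148.5²/6276·(1 − 6276/64969) = 2448.0802
Sum = 4761.5511 → 4761.6.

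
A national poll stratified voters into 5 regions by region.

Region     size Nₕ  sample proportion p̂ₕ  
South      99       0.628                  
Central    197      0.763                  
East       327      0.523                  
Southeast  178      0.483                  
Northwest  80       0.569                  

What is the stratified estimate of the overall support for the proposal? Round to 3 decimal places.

0.585

N = 99 + 197 + 327 + 178 + 80 = 881.
Overall proportion = Σ (Nₕ/N)·p̂ₕ.
Σ Nₕp̂ₕ = 62.172 + 150.311 + 171.021 + 85.974 + 45.52 = 514.998.
514.998 / 881 = 0.58456... → 0.585.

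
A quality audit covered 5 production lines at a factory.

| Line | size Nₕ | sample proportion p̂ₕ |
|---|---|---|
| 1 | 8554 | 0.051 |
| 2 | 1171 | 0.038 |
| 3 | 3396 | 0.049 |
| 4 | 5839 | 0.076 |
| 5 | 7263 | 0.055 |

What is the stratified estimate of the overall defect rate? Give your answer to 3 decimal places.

Wₕ = Nₕ/N with N = 26223: 0.3262, 0.0447, 0.1295, 0.2227, 0.2770.
p̂_st = 0.3262·0.051 + 0.0447·0.038 + 0.1295·0.049 + 0.2227·0.076 + 0.2770·0.055 ≈ 0.05684... → 0.057.

0.057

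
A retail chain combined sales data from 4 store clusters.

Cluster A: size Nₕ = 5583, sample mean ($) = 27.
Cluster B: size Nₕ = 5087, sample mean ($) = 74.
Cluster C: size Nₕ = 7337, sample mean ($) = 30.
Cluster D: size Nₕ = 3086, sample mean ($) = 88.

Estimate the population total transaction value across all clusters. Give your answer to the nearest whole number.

Estimate total by summing Nₕ·x̄ₕ over strata.
5583·27 + 5087·74 + 7337·30 + 3086·88 = 150741 + 376438 + 220110 + 271568 = 1018857.

1018857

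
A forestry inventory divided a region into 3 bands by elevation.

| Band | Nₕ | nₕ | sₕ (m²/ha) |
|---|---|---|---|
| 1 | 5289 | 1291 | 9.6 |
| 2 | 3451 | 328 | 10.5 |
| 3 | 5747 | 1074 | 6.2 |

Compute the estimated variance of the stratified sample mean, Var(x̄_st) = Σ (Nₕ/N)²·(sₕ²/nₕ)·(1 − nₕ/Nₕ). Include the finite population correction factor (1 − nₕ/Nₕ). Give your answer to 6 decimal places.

N = 14487. Term for each stratum: Wₕ²sₕ²/nₕ·(1−nₕ/Nₕ).
Var(x̄_st) = 0.007192430 + 0.017260953 + 0.004579933 = 0.029033317 → 0.029033.

0.029033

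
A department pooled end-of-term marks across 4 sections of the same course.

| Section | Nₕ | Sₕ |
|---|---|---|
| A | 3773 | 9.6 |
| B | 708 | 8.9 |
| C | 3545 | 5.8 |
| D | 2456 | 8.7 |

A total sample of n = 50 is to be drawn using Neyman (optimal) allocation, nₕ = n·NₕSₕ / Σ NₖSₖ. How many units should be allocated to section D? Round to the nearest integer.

13

Σ NₕSₕ = 3773·9.6 + 708·8.9 + 3545·5.8 + 2456·8.7 = 84450.2.
Share for D: 21367.2/84450.2 = 0.25302.
n_D = 50 × 0.25302 = 12.651... → 13.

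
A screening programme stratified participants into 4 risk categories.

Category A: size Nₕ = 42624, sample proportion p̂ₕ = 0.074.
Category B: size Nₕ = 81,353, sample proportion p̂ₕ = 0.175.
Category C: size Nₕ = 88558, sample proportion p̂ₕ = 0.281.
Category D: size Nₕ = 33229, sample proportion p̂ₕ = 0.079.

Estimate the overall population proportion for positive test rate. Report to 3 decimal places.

N = 42624 + 81353 + 88558 + 33229 = 245764.
Overall proportion = Σ (Nₕ/N)·p̂ₕ.
Σ Nₕp̂ₕ = 3154.176 + 14236.775 + 24884.798 + 2625.091 = 44900.84.
44900.84 / 245764 = 0.18270... → 0.183.

0.183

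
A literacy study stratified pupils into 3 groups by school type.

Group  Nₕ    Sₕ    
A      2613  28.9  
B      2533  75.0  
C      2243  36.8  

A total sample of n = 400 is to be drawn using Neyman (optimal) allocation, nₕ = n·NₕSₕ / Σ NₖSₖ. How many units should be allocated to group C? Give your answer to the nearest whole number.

95

Σ NₕSₕ = 2613·28.9 + 2533·75.0 + 2243·36.8 = 348033.1.
Share for C: 82542.4/348033.1 = 0.23717.
n_C = 400 × 0.23717 = 94.867... → 95.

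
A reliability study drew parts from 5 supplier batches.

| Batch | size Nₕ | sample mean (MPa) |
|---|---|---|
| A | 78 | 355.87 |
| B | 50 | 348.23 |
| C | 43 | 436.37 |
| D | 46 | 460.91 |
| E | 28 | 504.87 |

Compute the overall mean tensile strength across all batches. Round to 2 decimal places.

405.19

x̄_st = (Σ Nₕx̄ₕ) / (Σ Nₕ) = (78·355.87 + 50·348.23 + 43·436.37 + 46·460.91 + 28·504.87) / 245
= 99271.49 / 245 = 405.1898... → 405.19.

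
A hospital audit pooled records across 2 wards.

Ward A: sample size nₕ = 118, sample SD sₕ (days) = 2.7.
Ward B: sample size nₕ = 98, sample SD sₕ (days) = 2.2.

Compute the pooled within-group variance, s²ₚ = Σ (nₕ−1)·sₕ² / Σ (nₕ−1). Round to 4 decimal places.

A: (118−1)·2.7² = 117·7.29 = 852.93
B: (98−1)·2.2² = 97·4.84 = 469.48
Numerator = 1322.41; denominator = Σ(nₕ−1) = 214.
s²ₚ = 1322.41/214 = 6.179486... → 6.1795.

6.1795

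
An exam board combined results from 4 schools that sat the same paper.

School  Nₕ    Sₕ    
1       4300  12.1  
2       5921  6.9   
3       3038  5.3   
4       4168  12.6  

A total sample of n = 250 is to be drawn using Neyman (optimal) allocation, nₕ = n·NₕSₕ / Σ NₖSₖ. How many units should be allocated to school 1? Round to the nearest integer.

Σ NₕSₕ = 4300·12.1 + 5921·6.9 + 3038·5.3 + 4168·12.6 = 161503.1.
Share for 1: 52030/161503.1 = 0.32216.
n_1 = 250 × 0.32216 = 80.540... → 81.

81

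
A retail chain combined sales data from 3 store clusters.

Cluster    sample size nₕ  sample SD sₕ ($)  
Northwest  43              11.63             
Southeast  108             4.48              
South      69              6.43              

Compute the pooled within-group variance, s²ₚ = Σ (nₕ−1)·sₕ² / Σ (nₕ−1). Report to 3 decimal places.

Degrees of freedom: 42 + 107 + 68 = 217.
Σ(nₕ−1)sₕ² = 42·135.2569 + 107·20.0704 + 68·41.3449 = 10639.7758.
s²ₚ = 10639.7758 / 217 = 49.03122... → 49.031.

49.031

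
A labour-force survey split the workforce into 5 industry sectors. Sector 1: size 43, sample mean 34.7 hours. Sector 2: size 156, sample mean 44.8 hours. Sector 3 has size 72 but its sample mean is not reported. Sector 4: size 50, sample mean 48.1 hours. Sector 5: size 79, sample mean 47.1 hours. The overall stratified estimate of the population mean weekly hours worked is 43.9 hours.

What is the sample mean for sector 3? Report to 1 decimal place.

41.0

N = 43 + 156 + 72 + 50 + 79 = 400.
Overall total = μ·N = 43.9·400 = 17560.
Subtract the known strata: 43·34.7 + 156·44.8 + 50·48.1 + 79·47.1 = 14606.8.
Remaining total for sector 3: 17560 − 14606.8 = 2953.2.
Divide by its size: 2953.2 / 72 = 41.017... → 41.0.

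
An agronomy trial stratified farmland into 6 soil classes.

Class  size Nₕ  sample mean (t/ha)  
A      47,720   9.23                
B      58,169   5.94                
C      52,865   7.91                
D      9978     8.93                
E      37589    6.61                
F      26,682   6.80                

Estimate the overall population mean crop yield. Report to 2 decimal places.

x̄_st = (Σ Nₕx̄ₕ) / (Σ Nₕ) = (47720·9.23 + 58169·5.94 + 52865·7.91 + 9978·8.93 + 37589·6.61 + 26682·6.80) / 233003
= 1723146.04 / 233003 = 7.3954... → 7.40.

7.40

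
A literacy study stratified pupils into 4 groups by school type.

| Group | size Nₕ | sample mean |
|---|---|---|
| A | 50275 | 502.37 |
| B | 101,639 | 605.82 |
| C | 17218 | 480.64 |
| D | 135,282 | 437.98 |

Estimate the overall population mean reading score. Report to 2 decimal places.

507.07

N = 304414; weights Wₕ = Nₕ/N = (0.1652, 0.3339, 0.0566, 0.4444).
x̄_st = Σ Wₕ·x̄ₕ = 0.1652·502.37 + 0.3339·605.82 + 0.0566·480.64 + 0.4444·437.98 ≈ 507.0662...
→ 507.07.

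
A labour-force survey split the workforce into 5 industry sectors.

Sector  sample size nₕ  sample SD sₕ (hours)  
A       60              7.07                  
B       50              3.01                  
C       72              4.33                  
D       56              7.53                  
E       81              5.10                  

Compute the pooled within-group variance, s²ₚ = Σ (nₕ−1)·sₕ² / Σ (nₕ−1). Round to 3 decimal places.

31.604

A: (60−1)·7.07² = 59·49.9849 = 2949.1091
B: (50−1)·3.01² = 49·9.0601 = 443.9449
C: (72−1)·4.33² = 71·18.7489 = 1331.1719
D: (56−1)·7.53² = 55·56.7009 = 3118.5495
E: (81−1)·5.10² = 80·26.01 = 2080.8
Numerator = 9923.5754; denominator = Σ(nₕ−1) = 314.
s²ₚ = 9923.5754/314 = 31.60374... → 31.604.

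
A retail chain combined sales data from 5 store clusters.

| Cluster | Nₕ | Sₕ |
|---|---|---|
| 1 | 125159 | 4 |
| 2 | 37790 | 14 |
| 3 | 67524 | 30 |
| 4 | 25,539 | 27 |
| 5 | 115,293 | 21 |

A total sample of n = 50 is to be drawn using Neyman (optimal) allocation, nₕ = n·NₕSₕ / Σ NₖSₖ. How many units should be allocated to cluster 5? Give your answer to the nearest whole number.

1: NₕSₕ = 125159·4 = 500636
2: NₕSₕ = 37790·14 = 529060
3: NₕSₕ = 67524·30 = 2025720
4: NₕSₕ = 25539·27 = 689553
5: NₕSₕ = 115293·21 = 2421153
Σ NₕSₕ = 6166122.
n_5 = 50·2421153/6166122 = 19.633... → 20.

20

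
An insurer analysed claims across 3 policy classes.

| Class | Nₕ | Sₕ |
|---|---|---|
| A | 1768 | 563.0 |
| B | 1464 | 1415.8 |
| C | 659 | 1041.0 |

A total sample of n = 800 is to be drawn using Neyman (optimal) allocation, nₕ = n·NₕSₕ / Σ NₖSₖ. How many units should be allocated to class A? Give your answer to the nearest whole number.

212

Σ NₕSₕ = 1768·563.0 + 1464·1415.8 + 659·1041.0 = 3754134.2.
Share for A: 995384/3754134.2 = 0.26514.
n_A = 800 × 0.26514 = 212.115... → 212.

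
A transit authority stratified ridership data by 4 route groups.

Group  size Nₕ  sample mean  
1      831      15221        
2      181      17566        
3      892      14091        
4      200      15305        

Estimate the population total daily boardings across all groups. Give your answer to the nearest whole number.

31458269

1: 831·15221 = 12648651
2: 181·17566 = 3179446
3: 892·14091 = 12569172
4: 200·15305 = 3061000
τ̂ = Σ Nₕx̄ₕ = 31458269.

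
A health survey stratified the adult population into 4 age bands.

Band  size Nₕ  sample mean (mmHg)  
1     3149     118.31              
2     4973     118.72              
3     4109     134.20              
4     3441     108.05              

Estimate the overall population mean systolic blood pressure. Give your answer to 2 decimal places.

120.35

N = 3149 + 4973 + 4109 + 3441 = 15672.
Overall mean = Σ (Nₕ/N)·x̄ₕ — weight by population share, not a simple average.
Σ Nₕx̄ₕ = 3149·118.31 + 4973·118.72 + 4109·134.20 + 3441·108.05 = 372558.19 + 590394.56 + 551427.8 + 371800.05 = 1886180.6.
Divide by N: 1886180.6 / 15672 = 120.3535... → 120.35.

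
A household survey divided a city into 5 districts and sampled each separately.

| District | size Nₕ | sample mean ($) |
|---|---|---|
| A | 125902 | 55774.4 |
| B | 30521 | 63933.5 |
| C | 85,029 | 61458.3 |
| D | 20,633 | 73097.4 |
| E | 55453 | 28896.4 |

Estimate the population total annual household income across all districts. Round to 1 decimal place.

17309771376.4

A: 125902·55774.4 = 7022108508.8
B: 30521·63933.5 = 1951314353.5
C: 85029·61458.3 = 5225737790.7
D: 20633·73097.4 = 1508218654.2
E: 55453·28896.4 = 1602392069.2
τ̂ = Σ Nₕx̄ₕ = 17309771376.4.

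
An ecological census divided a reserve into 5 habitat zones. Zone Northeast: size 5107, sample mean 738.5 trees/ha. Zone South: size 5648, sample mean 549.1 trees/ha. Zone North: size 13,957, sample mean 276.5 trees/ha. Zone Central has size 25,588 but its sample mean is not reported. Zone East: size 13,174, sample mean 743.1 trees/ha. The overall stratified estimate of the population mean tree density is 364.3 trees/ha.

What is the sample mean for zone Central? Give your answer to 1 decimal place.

N = 5107 + 5648 + 13957 + 25588 + 13174 = 63474.
Overall total = μ·N = 364.3·63474 = 23123578.2.
Subtract the known strata: 5107·738.5 + 5648·549.1 + 13957·276.5 + 13174·743.1 = 20521546.2.
Remaining total for zone Central: 23123578.2 − 20521546.2 = 2602032.
Divide by its size: 2602032 / 25588 = 101.690... → 101.7.

101.7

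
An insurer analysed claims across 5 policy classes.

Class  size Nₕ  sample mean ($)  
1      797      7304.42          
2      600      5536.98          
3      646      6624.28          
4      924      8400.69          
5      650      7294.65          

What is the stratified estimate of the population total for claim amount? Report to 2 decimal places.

Population total = Σ Nₕ·x̄ₕ (each stratum's size times its mean).
797·7304.42 + 600·5536.98 + 646·6624.28 + 924·8400.69 + 650·7294.65 = 5821622.74 + 3322188 + 4279284.88 + 7762237.56 + 4741522.5 = 25926855.68.

25926855.68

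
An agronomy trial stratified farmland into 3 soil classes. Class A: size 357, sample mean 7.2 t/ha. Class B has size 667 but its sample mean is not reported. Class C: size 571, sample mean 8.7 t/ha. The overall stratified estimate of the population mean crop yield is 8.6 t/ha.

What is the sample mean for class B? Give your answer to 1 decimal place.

9.3

N = 357 + 667 + 571 = 1595.
Overall total = μ·N = 8.6·1595 = 13717.
Subtract the known strata: 357·7.2 + 571·8.7 = 7538.1.
Remaining total for class B: 13717 − 7538.1 = 6178.9.
Divide by its size: 6178.9 / 667 = 9.264... → 9.3.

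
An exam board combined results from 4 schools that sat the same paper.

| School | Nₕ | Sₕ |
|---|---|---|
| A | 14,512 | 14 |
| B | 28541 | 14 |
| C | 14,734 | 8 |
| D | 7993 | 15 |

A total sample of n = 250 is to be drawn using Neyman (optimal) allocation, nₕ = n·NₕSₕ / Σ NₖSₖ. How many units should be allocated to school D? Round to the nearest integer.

36

Σ NₕSₕ = 14512·14 + 28541·14 + 14734·8 + 7993·15 = 840509.
Share for D: 119895/840509 = 0.14265.
n_D = 250 × 0.14265 = 35.661... → 36.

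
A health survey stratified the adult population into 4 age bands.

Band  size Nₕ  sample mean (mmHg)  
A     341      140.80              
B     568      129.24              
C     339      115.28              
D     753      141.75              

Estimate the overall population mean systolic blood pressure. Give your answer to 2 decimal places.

N = 2001; weights Wₕ = Nₕ/N = (0.1704, 0.2839, 0.1694, 0.3763).
x̄_st = Σ Wₕ·x̄ₕ = 0.1704·140.80 + 0.2839·129.24 + 0.1694·115.28 + 0.3763·141.75 ≈ 133.5526...
→ 133.55.

133.55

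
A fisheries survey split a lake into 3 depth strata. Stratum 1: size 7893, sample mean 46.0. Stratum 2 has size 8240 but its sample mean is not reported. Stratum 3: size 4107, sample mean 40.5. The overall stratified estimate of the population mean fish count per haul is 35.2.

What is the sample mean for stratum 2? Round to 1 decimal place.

22.2

Σ Nₕx̄ₕ = N·μ, so 8240·x̄_2 = 20240·35.2 − (7893·46.0 + 4107·40.5).
= 712448 − 529411.5 = 183036.5.
x̄_2 = 183036.5 / 8240 = 22.213... → 22.2.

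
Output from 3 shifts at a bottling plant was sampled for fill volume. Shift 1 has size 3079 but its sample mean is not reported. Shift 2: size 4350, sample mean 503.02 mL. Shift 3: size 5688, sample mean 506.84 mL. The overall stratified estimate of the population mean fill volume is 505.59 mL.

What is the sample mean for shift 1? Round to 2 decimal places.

N = 3079 + 4350 + 5688 = 13117.
Overall total = μ·N = 505.59·13117 = 6631824.03.
Subtract the known strata: 4350·503.02 + 5688·506.84 = 5071042.92.
Remaining total for shift 1: 6631824.03 − 5071042.92 = 1560781.11.
Divide by its size: 1560781.11 / 3079 = 506.9117... → 506.91.

506.91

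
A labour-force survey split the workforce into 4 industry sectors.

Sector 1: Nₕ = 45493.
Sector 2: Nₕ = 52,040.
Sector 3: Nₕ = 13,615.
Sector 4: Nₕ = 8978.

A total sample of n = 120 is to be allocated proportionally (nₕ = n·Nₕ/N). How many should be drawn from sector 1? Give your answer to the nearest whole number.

N = 45493 + 52040 + 13615 + 8978 = 120126.
n_1 = 120·45493/120126 = 45.445... → 45.

45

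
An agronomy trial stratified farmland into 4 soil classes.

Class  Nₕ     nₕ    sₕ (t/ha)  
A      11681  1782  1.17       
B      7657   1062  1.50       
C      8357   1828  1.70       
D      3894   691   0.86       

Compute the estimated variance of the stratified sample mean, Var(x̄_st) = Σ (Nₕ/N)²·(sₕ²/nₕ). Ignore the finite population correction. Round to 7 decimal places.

N = 31589. Term for each stratum: Wₕ²sₕ²/nₕ.
Var(x̄_st) = 0.0001050394 + 0.0001244811 + 0.0001106498 + 0.0000162644 = 0.0003564348 → 0.0003564.

0.0003564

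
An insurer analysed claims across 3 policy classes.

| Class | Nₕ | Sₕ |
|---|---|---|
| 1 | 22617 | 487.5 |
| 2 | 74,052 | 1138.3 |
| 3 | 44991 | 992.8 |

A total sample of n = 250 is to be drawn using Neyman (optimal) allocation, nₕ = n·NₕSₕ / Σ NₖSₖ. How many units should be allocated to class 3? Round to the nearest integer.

80

Σ NₕSₕ = 22617·487.5 + 74052·1138.3 + 44991·992.8 = 139986243.9.
Share for 3: 44667064.8/139986243.9 = 0.31908.
n_3 = 250 × 0.31908 = 79.770... → 80.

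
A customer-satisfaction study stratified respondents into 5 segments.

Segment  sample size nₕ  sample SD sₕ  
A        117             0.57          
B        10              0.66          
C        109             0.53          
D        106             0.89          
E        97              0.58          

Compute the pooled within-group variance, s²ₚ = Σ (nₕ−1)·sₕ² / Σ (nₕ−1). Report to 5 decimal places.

0.43182

Degrees of freedom: 116 + 9 + 108 + 105 + 96 = 434.
Σ(nₕ−1)sₕ² = 116·0.3249 + 9·0.4356 + 108·0.2809 + 105·0.7921 + 96·0.3364 = 187.4109.
s²ₚ = 187.4109 / 434 = 0.4318224... → 0.43182.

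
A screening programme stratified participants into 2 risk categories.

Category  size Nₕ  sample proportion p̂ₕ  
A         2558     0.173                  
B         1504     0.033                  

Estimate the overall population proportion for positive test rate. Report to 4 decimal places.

N = 2558 + 1504 = 4062.
Overall proportion = Σ (Nₕ/N)·p̂ₕ.
Σ Nₕp̂ₕ = 442.534 + 49.632 = 492.166.
492.166 / 4062 = 0.121163... → 0.1212.

0.1212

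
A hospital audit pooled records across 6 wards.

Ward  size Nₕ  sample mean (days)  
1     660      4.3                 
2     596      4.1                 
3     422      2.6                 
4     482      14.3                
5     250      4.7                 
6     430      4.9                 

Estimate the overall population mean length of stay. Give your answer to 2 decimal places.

N = 660 + 596 + 422 + 482 + 250 + 430 = 2840.
Overall mean = Σ (Nₕ/N)·x̄ₕ — weight by population share, not a simple average.
Σ Nₕx̄ₕ = 660·4.3 + 596·4.1 + 422·2.6 + 482·14.3 + 250·4.7 + 430·4.9 = 2838 + 2443.6 + 1097.2 + 6892.6 + 1175 + 2107 = 16553.4.
Divide by N: 16553.4 / 2840 = 5.8287... → 5.83.

5.83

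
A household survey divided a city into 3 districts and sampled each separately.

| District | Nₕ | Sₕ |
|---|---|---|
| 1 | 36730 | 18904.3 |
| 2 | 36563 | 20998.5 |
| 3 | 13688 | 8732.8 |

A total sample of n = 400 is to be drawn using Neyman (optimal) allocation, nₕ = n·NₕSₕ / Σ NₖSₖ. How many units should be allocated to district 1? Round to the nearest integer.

176

1: NₕSₕ = 36730·18904.3 = 694354939
2: NₕSₕ = 36563·20998.5 = 767768155.5
3: NₕSₕ = 13688·8732.8 = 119534566.4
Σ NₕSₕ = 1581657660.9.
n_1 = 400·694354939/1581657660.9 = 175.602... → 176.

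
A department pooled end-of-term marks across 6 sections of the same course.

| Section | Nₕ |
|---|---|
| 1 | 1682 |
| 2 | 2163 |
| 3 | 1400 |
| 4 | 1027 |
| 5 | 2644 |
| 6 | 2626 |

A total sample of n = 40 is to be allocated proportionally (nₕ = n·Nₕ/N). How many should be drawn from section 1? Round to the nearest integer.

N = 1682 + 2163 + 1400 + 1027 + 2644 + 2626 = 11542.
n_1 = 40·1682/11542 = 5.829... → 6.

6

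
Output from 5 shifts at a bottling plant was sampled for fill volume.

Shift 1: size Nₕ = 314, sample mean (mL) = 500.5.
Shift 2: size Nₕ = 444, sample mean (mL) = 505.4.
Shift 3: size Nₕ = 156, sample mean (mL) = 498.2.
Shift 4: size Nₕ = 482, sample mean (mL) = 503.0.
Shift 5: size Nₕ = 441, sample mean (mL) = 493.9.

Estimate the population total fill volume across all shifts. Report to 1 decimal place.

1: 314·500.5 = 157157
2: 444·505.4 = 224397.6
3: 156·498.2 = 77719.2
4: 482·503.0 = 242446
5: 441·493.9 = 217809.9
τ̂ = Σ Nₕx̄ₕ = 919529.7.

919529.7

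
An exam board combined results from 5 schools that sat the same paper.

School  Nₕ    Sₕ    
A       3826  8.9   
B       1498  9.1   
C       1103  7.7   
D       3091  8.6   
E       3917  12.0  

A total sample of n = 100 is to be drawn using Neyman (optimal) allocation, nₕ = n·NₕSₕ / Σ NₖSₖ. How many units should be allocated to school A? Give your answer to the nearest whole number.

A: NₕSₕ = 3826·8.9 = 34051.4
B: NₕSₕ = 1498·9.1 = 13631.8
C: NₕSₕ = 1103·7.7 = 8493.1
D: NₕSₕ = 3091·8.6 = 26582.6
E: NₕSₕ = 3917·12.0 = 47004
Σ NₕSₕ = 129762.9.
n_A = 100·34051.4/129762.9 = 26.241... → 26.

26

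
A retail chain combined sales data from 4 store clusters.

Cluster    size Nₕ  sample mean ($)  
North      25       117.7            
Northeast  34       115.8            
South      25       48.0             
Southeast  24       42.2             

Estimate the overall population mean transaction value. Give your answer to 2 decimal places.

84.19

x̄_st = (Σ Nₕx̄ₕ) / (Σ Nₕ) = (25·117.7 + 34·115.8 + 25·48.0 + 24·42.2) / 108
= 9092.5 / 108 = 84.1898... → 84.19.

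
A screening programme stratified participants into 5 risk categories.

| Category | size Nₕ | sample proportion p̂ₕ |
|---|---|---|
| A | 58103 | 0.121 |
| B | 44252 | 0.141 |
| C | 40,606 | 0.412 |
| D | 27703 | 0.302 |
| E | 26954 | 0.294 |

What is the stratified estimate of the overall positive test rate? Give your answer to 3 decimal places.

0.234

Wₕ = Nₕ/N with N = 197618: 0.2940, 0.2239, 0.2055, 0.1402, 0.1364.
p̂_st = 0.2940·0.121 + 0.2239·0.141 + 0.2055·0.412 + 0.1402·0.302 + 0.1364·0.294 ≈ 0.23424... → 0.234.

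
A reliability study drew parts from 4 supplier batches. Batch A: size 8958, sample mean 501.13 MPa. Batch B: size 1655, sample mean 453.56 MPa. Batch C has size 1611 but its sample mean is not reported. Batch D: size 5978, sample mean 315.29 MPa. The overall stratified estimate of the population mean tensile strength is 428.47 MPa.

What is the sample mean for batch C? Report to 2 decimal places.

418.65

Σ Nₕx̄ₕ = N·μ, so 1611·x̄_C = 18202·428.47 − (8958·501.13 + 1655·453.56 + 5978·315.29).
= 7799010.94 − 7124567.96 = 674442.98.
x̄_C = 674442.98 / 1611 = 418.6487... → 418.65.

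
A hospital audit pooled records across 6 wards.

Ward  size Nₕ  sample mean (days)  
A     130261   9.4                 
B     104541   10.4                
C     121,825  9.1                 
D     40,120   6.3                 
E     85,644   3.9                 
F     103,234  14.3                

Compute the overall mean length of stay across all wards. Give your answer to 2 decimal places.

9.36

N = 130261 + 104541 + 121825 + 40120 + 85644 + 103234 = 585625.
Weight each subgroup mean by Nₕ/N and sum.
Σ Nₕx̄ₕ = 130261·9.4 + 104541·10.4 + 121825·9.1 + 40120·6.3 + 85644·3.9 + 103234·14.3 = 1224453.4 + 1087226.4 + 1108607.5 + 252756 + 334011.6 + 1476246.2 = 5483301.1.
Divide by N: 5483301.1 / 585625 = 9.3632... → 9.36.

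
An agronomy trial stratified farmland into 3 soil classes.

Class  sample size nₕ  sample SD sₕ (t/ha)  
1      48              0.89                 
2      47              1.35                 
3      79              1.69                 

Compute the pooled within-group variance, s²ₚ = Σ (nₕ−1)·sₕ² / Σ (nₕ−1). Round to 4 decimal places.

2.0108

Degrees of freedom: 47 + 46 + 78 = 171.
Σ(nₕ−1)sₕ² = 47·0.7921 + 46·1.8225 + 78·2.8561 = 343.8395.
s²ₚ = 343.8395 / 171 = 2.010757... → 2.0108.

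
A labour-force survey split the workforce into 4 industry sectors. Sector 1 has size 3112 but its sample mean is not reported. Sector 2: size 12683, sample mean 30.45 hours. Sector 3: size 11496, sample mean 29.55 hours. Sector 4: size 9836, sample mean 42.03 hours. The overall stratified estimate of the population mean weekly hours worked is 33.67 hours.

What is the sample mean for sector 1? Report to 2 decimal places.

N = 3112 + 12683 + 11496 + 9836 = 37127.
Overall total = μ·N = 33.67·37127 = 1250066.09.
Subtract the known strata: 12683·30.45 + 11496·29.55 + 9836·42.03 = 1139311.23.
Remaining total for sector 1: 1250066.09 − 1139311.23 = 110754.86.
Divide by its size: 110754.86 / 3112 = 35.5896... → 35.59.

35.59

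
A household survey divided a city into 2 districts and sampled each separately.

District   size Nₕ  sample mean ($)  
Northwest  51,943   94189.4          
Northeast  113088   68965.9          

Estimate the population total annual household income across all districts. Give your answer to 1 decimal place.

12691695703.4

Estimate total by summing Nₕ·x̄ₕ over strata.
51943·94189.4 + 113088·68965.9 = 4892480004.2 + 7799215699.2 = 12691695703.4.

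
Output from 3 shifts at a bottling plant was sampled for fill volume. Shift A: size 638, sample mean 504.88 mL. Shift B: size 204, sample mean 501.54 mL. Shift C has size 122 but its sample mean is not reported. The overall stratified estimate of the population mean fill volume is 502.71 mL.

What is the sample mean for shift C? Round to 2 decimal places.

493.32

N = 638 + 204 + 122 = 964.
Overall total = μ·N = 502.71·964 = 484612.44.
Subtract the known strata: 638·504.88 + 204·501.54 = 424427.6.
Remaining total for shift C: 484612.44 − 424427.6 = 60184.84.
Divide by its size: 60184.84 / 122 = 493.3184... → 493.32.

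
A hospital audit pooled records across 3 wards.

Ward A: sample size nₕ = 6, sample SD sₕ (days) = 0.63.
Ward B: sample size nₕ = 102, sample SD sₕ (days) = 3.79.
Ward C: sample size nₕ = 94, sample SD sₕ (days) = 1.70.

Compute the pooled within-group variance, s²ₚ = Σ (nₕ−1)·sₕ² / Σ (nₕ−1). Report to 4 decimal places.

8.6509

Degrees of freedom: 5 + 101 + 93 = 199.
Σ(nₕ−1)sₕ² = 5·0.3969 + 101·14.3641 + 93·2.89 = 1721.5286.
s²ₚ = 1721.5286 / 199 = 8.650897... → 8.6509.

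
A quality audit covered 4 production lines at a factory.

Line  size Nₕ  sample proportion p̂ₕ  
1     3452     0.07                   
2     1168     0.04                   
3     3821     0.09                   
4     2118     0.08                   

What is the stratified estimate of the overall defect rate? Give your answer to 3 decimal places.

N = 3452 + 1168 + 3821 + 2118 = 10559.
Overall proportion = Σ (Nₕ/N)·p̂ₕ.
Σ Nₕp̂ₕ = 241.64 + 46.72 + 343.89 + 169.44 = 801.69.
801.69 / 10559 = 0.07592... → 0.076.

0.076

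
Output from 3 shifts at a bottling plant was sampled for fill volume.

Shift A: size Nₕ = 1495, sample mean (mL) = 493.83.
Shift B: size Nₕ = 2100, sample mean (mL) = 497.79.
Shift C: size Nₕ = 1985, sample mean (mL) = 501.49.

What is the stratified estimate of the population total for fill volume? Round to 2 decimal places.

2779092.50

A: 1495·493.83 = 738275.85
B: 2100·497.79 = 1045359
C: 1985·501.49 = 995457.65
τ̂ = Σ Nₕx̄ₕ = 2779092.50.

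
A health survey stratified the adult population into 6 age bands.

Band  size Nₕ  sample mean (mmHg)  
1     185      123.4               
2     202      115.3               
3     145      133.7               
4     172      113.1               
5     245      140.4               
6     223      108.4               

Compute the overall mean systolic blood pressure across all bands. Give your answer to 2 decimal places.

122.47

N = 1172; weights Wₕ = Nₕ/N = (0.1578, 0.1724, 0.1237, 0.1468, 0.2090, 0.1903).
x̄_st = Σ Wₕ·x̄ₕ = 0.1578·123.4 + 0.1724·115.3 + 0.1237·133.7 + 0.1468·113.1 + 0.2090·140.4 + 0.1903·108.4 ≈ 122.4663...
→ 122.47.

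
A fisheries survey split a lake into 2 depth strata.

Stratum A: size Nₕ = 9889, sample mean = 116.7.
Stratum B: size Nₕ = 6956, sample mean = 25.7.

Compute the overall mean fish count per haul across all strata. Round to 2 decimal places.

79.12

x̄_st = (Σ Nₕx̄ₕ) / (Σ Nₕ) = (9889·116.7 + 6956·25.7) / 16845
= 1332815.5 / 16845 = 79.1223... → 79.12.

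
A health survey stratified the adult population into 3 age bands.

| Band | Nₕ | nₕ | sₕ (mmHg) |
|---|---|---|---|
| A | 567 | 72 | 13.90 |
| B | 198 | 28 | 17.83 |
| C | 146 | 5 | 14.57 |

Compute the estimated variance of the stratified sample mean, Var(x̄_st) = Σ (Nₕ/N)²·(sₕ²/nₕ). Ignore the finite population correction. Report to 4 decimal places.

2.6663

N = 911; Wₕ = Nₕ/N.
band A: (567/911)²·13.90²/72 = 1.0395047
band B: (198/911)²·17.83²/28 = 0.5363376
band C: (146/911)²·14.57²/5 = 1.0904809
Sum = 2.6663233 → 2.6663.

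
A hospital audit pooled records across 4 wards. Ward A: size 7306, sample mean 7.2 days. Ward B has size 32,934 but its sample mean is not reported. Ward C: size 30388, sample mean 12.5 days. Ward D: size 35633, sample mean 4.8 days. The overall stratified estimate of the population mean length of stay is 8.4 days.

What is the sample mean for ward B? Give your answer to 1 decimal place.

8.8

Σ Nₕx̄ₕ = N·μ, so 32934·x̄_B = 106261·8.4 − (7306·7.2 + 30388·12.5 + 35633·4.8).
= 892592.4 − 603491.6 = 289100.8.
x̄_B = 289100.8 / 32934 = 8.778... → 8.8.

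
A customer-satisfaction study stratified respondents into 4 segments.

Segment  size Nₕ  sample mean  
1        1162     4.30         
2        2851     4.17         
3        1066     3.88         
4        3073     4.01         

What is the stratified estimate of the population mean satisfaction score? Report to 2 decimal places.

N = 8152; weights Wₕ = Nₕ/N = (0.1425, 0.3497, 0.1308, 0.3770).
x̄_st = Σ Wₕ·x̄ₕ = 0.1425·4.30 + 0.3497·4.17 + 0.1308·3.88 + 0.3770·4.01 ≈ 4.0903...
→ 4.09.

4.09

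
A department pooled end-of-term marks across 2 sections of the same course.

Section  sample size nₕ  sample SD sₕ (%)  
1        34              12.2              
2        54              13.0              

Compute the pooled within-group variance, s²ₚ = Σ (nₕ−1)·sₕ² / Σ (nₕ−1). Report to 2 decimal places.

Degrees of freedom: 33 + 53 = 86.
Σ(nₕ−1)sₕ² = 33·148.84 + 53·169 = 13868.72.
s²ₚ = 13868.72 / 86 = 161.2642... → 161.26.

161.26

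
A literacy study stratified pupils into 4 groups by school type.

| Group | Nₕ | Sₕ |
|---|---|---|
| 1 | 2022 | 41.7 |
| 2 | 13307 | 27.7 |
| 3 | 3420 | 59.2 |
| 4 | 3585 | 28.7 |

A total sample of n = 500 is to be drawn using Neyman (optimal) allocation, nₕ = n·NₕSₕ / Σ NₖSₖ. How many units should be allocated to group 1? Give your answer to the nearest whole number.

1: NₕSₕ = 2022·41.7 = 84317.4
2: NₕSₕ = 13307·27.7 = 368603.9
3: NₕSₕ = 3420·59.2 = 202464
4: NₕSₕ = 3585·28.7 = 102889.5
Σ NₕSₕ = 758274.8.
n_1 = 500·84317.4/758274.8 = 55.598... → 56.

56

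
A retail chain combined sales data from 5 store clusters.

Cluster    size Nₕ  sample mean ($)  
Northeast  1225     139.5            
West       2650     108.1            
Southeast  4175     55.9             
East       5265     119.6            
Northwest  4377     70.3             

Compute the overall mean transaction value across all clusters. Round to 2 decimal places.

92.03

N = 1225 + 2650 + 4175 + 5265 + 4377 = 17692.
Overall mean = Σ (Nₕ/N)·x̄ₕ — weight by population share, not a simple average.
Σ Nₕx̄ₕ = 1225·139.5 + 2650·108.1 + 4175·55.9 + 5265·119.6 + 4377·70.3 = 170887.5 + 286465 + 233382.5 + 629694 + 307703.1 = 1628132.1.
Divide by N: 1628132.1 / 17692 = 92.0265... → 92.03.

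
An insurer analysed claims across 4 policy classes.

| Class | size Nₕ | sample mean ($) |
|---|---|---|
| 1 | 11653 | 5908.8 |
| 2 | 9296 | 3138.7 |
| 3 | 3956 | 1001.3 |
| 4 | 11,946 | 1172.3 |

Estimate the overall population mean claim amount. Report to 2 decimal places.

3147.76

N = 36851; weights Wₕ = Nₕ/N = (0.3162, 0.2523, 0.1074, 0.3242).
x̄_st = Σ Wₕ·x̄ₕ = 0.3162·5908.8 + 0.2523·3138.7 + 0.1074·1001.3 + 0.3242·1172.3 ≈ 3147.7583...
→ 3147.76.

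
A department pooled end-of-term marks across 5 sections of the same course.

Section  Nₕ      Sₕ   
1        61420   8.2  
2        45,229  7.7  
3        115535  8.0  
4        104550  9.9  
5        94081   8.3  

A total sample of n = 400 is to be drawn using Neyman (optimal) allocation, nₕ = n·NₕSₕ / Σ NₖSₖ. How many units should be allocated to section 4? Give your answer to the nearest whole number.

115

Σ NₕSₕ = 61420·8.2 + 45229·7.7 + 115535·8.0 + 104550·9.9 + 94081·8.3 = 3592104.6.
Share for 4: 1035045/3592104.6 = 0.28814.
n_4 = 400 × 0.28814 = 115.258... → 115.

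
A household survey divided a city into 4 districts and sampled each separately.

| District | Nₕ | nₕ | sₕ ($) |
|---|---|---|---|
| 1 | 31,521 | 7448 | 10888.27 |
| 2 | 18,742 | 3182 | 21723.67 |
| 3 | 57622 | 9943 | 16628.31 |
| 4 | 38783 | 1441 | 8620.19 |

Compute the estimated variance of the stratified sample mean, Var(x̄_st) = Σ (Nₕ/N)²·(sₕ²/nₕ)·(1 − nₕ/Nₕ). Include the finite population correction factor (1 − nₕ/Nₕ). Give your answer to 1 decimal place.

9595.3

N = 146668. Term for each stratum: Wₕ²sₕ²/nₕ·(1−nₕ/Nₕ).
Var(x̄_st) = 561.4842 + 2010.5784 + 3551.5956 + 3471.6660 = 9595.3242 → 9595.3.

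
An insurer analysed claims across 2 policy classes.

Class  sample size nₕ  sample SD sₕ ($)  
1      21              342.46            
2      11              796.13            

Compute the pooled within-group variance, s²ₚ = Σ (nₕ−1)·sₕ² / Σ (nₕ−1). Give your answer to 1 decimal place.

289460.2

1: (21−1)·342.46² = 20·117278.8516 = 2345577.032
2: (11−1)·796.13² = 10·633822.9769 = 6338229.769
Numerator = 8683806.801; denominator = Σ(nₕ−1) = 30.
s²ₚ = 8683806.801/30 = 289460.227... → 289460.2.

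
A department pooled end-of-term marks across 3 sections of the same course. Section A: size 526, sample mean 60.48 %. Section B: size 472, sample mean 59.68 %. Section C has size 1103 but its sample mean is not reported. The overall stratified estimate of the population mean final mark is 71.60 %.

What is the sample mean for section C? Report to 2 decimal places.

82.00

Σ Nₕx̄ₕ = N·μ, so 1103·x̄_C = 2101·71.60 − (526·60.48 + 472·59.68).
= 150431.6 − 59981.44 = 90450.16.
x̄_C = 90450.16 / 1103 = 82.0038... → 82.00.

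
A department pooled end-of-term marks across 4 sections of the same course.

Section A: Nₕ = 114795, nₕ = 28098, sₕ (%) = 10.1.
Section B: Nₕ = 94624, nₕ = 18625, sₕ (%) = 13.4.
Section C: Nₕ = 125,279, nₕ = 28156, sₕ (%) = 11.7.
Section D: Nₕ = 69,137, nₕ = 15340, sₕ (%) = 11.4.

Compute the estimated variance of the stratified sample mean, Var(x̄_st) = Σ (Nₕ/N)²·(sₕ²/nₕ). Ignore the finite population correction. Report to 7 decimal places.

0.0015389

N = 403835; Wₕ = Nₕ/N.
section A: (114795/403835)²·10.1²/28098 = 0.0002933630
section B: (94624/403835)²·13.4²/18625 = 0.0005293075
section C: (125279/403835)²·11.7²/28156 = 0.0004678961
section D: (69137/403835)²·11.4²/15340 = 0.0002483119
Sum = 0.0015388784 → 0.0015389.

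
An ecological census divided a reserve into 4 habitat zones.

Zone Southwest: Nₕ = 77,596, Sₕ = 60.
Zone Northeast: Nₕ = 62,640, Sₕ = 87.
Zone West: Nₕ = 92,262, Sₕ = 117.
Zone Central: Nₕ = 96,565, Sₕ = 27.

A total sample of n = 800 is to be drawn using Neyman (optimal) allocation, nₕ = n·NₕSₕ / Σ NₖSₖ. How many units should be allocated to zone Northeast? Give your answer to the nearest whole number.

Σ NₕSₕ = 77596·60 + 62640·87 + 92262·117 + 96565·27 = 23507349.
Share for Northeast: 5449680/23507349 = 0.23183.
n_Northeast = 800 × 0.23183 = 185.463... → 185.

185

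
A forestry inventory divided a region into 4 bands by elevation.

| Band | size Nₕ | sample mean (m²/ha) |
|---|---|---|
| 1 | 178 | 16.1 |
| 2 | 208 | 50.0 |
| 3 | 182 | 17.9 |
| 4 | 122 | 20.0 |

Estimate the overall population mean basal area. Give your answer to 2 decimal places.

27.48

N = 690; weights Wₕ = Nₕ/N = (0.2580, 0.3014, 0.2638, 0.1768).
x̄_st = Σ Wₕ·x̄ₕ = 0.2580·16.1 + 0.3014·50.0 + 0.2638·17.9 + 0.1768·20.0 ≈ 27.4835...
→ 27.48.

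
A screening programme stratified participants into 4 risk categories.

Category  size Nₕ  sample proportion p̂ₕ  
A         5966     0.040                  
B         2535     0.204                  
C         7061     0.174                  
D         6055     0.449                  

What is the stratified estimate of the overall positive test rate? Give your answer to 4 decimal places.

0.2176

N = 5966 + 2535 + 7061 + 6055 = 21617.
Overall proportion = Σ (Nₕ/N)·p̂ₕ.
Σ Nₕp̂ₕ = 238.64 + 517.14 + 1228.614 + 2718.695 = 4703.089.
4703.089 / 21617 = 0.217564... → 0.2176.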